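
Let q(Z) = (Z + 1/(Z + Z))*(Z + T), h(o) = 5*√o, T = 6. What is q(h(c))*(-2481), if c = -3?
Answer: 369669/2 - 369669*I*√3/5 ≈ 1.8483e+5 - 1.2806e+5*I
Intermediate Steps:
q(Z) = (6 + Z)*(Z + 1/(2*Z)) (q(Z) = (Z + 1/(Z + Z))*(Z + 6) = (Z + 1/(2*Z))*(6 + Z) = (6 + Z)*(Z + 1/(2*Z)))
q(h(c))*(-2481) = (½ + (5*√(-3))² + 3/((5*√(-3))) + 6*(5*√(-3)))*(-2481) = (½ + (5*(I*√3))² + 3/((5*(I*√3))) + 6*(5*(I*√3)))*(-2481) = (½ + (5*I*√3)² + 3/((5*I*√3)) + 6*(5*I*√3))*(-2481) = (½ - 75 + 3*(-I*√3/15) + 30*I*√3)*(-2481) = (½ - 75 - I*√3/5 + 30*I*√3)*(-2481) = (-149/2 + 149*I*√3/5)*(-2481) = 369669/2 - 369669*I*√3/5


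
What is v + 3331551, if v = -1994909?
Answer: 1336642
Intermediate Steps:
v + 3331551 = -1994909 + 3331551 = 1336642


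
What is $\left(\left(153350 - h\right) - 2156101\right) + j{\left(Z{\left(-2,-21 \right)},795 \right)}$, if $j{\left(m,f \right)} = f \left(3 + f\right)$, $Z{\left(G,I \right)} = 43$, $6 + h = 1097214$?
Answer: $-2465549$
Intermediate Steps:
$h = 1097208$ ($h = -6 + 1097214 = 1097208$)
$\left(\left(153350 - h\right) - 2156101\right) + j{\left(Z{\left(-2,-21 \right)},795 \right)} = \left(\left(153350 - 1097208\right) - 2156101\right) + 795 \left(3 + 795\right) = \left(\left(153350 - 1097208\right) - 2156101\right) + 795 \cdot 798 = \left(-943858 - 2156101\right) + 634410 = -3099959 + 634410 = -2465549$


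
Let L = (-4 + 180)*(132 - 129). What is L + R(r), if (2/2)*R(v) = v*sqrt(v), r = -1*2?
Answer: 528 - 2*I*sqrt(2) ≈ 528.0 - 2.8284*I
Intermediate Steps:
r = -2
R(v) = v**(3/2) (R(v) = v*sqrt(v) = v**(3/2))
L = 528 (L = 176*3 = 528)
L + R(r) = 528 + (-2)**(3/2) = 528 - 2*I*sqrt(2)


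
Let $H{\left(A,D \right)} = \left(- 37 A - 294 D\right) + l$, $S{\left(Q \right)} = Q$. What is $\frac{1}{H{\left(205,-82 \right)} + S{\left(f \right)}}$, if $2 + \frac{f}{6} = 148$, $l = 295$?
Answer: $\frac{1}{17694} \approx 5.6516 \cdot 10^{-5}$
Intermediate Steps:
$f = 876$ ($f = -12 + 6 \cdot 148 = -12 + 888 = 876$)
$H{\left(A,D \right)} = 295 - 294 D - 37 A$ ($H{\left(A,D \right)} = \left(- 37 A - 294 D\right) + 295 = \left(- 294 D - 37 A\right) + 295 = 295 - 294 D - 37 A$)
$\frac{1}{H{\left(205,-82 \right)} + S{\left(f \right)}} = \frac{1}{\left(295 - -24108 - 7585\right) + 876} = \frac{1}{\left(295 + 24108 - 7585\right) + 876} = \frac{1}{16818 + 876} = \frac{1}{17694}$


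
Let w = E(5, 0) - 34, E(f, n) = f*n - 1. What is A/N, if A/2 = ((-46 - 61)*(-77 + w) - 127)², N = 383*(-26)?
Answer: -140588449/4979 ≈ -28236.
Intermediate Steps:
E(f, n) = -1 + f*n
N = -9958
w = -35 (w = (-1 + 5*0) - 34 = (-1 + 0) - 34 = -1 - 34 = -35)
A = 281176898 (A = 2*((-46 - 61)*(-77 - 35) - 127)² = 2*(-107*(-112) - 127)² = 2*(11984 - 127)² = 2*11857² = 2*140588449 = 281176898)
A/N = 281176898/(-9958) = 281176898*(-1/9958) = -140588449/4979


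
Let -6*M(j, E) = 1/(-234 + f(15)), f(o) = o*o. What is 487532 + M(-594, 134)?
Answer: 26326729/54 ≈ 4.8753e+5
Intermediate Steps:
f(o) = o²
M(j, E) = 1/54 (M(j, E) = -1/(6*(-234 + 15²)) = -1/(6*(-234 + 225)) = -⅙/(-9) = -⅙*(-⅑) = 1/54)
487532 + M(-594, 134) = 487532 + 1/54 = 26326729/54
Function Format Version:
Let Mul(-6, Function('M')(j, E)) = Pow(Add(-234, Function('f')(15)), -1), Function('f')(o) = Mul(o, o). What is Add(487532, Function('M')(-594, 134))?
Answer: Rational(26326729, 54) ≈ 4.8753e+5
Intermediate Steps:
Function('f')(o) = Pow(o, 2)
Function('M')(j, E) = Rational(1, 54) (Function('M')(j, E) = Mul(Rational(-1, 6), Pow(Add(-234, Pow(15, 2)), -1)) = Mul(Rational(-1, 6), Pow(Add(-234, 225), -1)) = Mul(Rational(-1, 6), Pow(-9, -1)) = Mul(Rational(-1, 6), Rational(-1, 9)) = Rational(1, 54))
Add(487532, Function('M')(-594, 134)) = Add(487532, Rational(1, 54)) = Rational(26326729, 54)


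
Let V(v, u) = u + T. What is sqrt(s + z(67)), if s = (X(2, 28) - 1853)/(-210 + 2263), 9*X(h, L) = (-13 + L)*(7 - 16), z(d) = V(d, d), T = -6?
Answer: sqrt(253268345)/2053 ≈ 7.7518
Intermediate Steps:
V(v, u) = -6 + u (V(v, u) = u - 6 = -6 + u)
z(d) = -6 + d
X(h, L) = 13 - L (X(h, L) = ((-13 + L)*(7 - 16))/9 = ((-13 + L)*(-9))/9 = (117 - 9*L)/9 = 13 - L)
s = -1868/2053 (s = ((13 - 1*28) - 1853)/(-210 + 2263) = ((13 - 28) - 1853)/2053 = (-15 - 1853)*(1/2053) = -1868*1/2053 = -1868/2053 ≈ -0.90989)
sqrt(s + z(67)) = sqrt(-1868/2053 + (-6 + 67)) = sqrt(-1868/2053 + 61) = sqrt(123365/2053) = sqrt(253268345)/2053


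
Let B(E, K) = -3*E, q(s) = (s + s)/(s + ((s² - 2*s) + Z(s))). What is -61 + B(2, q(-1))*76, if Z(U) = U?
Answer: -517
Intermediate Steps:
q(s) = 2/s (q(s) = (s + s)/(s + ((s² - 2*s) + s)) = (2*s)/(s + (s² - s)) = (2*s)/(s²) = (2*s)/s² = 2/s)
-61 + B(2, q(-1))*76 = -61 - 3*2*76 = -61 - 6*76 = -61 - 456 = -517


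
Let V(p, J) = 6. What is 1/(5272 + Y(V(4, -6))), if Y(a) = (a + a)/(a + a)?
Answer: 1/5273 ≈ 0.00018965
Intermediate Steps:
Y(a) = 1 (Y(a) = (2*a)/((2*a)) = (2*a)*(1/(2*a)) = 1)
1/(5272 + Y(V(4, -6))) = 1/(5272 + 1) = 1/5273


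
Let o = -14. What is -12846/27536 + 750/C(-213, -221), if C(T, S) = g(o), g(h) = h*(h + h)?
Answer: 976023/674632 ≈ 1.4467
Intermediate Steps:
g(h) = 2*h² (g(h) = h*(2*h) = 2*h²)
C(T, S) = 392 (C(T, S) = 2*(-14)² = 2*196 = 392)
-12846/27536 + 750/C(-213, -221) = -12846/27536 + 750/392 = -12846*1/27536 + 750*(1/392) = -6423/13768 + 375/196 = 976023/674632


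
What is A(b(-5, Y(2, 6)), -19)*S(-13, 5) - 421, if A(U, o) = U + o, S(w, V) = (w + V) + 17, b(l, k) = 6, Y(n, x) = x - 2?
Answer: -538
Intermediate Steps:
Y(n, x) = -2 + x
S(w, V) = 17 + V + w (S(w, V) = (V + w) + 17 = 17 + V + w)
A(b(-5, Y(2, 6)), -19)*S(-13, 5) - 421 = (6 - 19)*(17 + 5 - 13) - 421 = -13*9 - 421 = -117 - 421 = -538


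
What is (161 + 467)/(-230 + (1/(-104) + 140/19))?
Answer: -1240928/439939 ≈ -2.8207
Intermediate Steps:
(161 + 467)/(-230 + (1/(-104) + 140/19)) = 628/(-230 + (1*(-1/104) + 140*(1/19))) = 628/(-230 + (-1/104 + 140/19)) = 628/(-230 + 14541/1976) = 628/(-439939/1976) = 628*(-1976/439939) = -1240928/439939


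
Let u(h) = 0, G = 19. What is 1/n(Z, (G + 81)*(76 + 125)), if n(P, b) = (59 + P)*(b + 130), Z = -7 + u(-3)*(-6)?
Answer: 1/1051960 ≈ 9.5061e-7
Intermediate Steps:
Z = -7 (Z = -7 + 0*(-6) = -7 + 0 = -7)
n(P, b) = (59 + P)*(130 + b)
1/n(Z, (G + 81)*(76 + 125)) = 1/(7670 + 59*((19 + 81)*(76 + 125)) + 130*(-7) - 7*(19 + 81)*(76 + 125)) = 1/(7670 + 59*(100*201) - 910 - 700*201) = 1/(7670 + 59*20100 - 910 - 7*20100) = 1/(7670 + 1185900 - 910 - 140700) = 1/1051960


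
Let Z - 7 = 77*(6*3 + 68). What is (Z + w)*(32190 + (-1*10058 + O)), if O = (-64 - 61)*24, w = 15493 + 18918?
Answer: 785177280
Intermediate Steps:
w = 34411
Z = 6629 (Z = 7 + 77*(6*3 + 68) = 7 + 77*(18 + 68) = 7 + 77*86 = 7 + 6622 = 6629)
O = -3000 (O = -125*24 = -3000)
(Z + w)*(32190 + (-1*10058 + O)) = (6629 + 34411)*(32190 + (-1*10058 - 3000)) = 41040*(32190 + (-10058 - 3000)) = 41040*(32190 - 13058) = 41040*19132 = 785177280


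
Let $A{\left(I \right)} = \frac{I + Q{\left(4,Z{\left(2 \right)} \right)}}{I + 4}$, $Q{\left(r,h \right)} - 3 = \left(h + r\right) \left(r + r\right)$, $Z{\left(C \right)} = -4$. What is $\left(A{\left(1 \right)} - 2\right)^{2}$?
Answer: $\frac{36}{25} \approx 1.44$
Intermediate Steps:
$Q{\left(r,h \right)} = 3 + 2 r \left(h + r\right)$ ($Q{\left(r,h \right)} = 3 + \left(h + r\right) \left(r + r\right) = 3 + \left(h + r\right) 2 r = 3 + 2 r \left(h + r\right)$)
$A{\left(I \right)} = \frac{3 + I}{4 + I}$ ($A{\left(I \right)} = \frac{I + \left(3 + 2 \cdot 4^{2} + 2 \left(-4\right) 4\right)}{I + 4} = \frac{I + \left(3 + 2 \cdot 16 - 32\right)}{4 + I} = \frac{I + \left(3 + 32 - 32\right)}{4 + I} = \frac{I + 3}{4 + I} = \frac{3 + I}{4 + I}$)
$\left(A{\left(1 \right)} - 2\right)^{2} = \left(\frac{3 + 1}{4 + 1} - 2\right)^{2} = \left(\frac{1}{5} \cdot 4 - 2\right)^{2} = \left(\frac{4}{5} - 2\right)^{2} = \left(- \frac{6}{5}\right)^{2} = \frac{36}{25}$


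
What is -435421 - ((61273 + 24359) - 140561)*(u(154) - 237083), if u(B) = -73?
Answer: -13027177345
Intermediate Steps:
-435421 - ((61273 + 24359) - 140561)*(u(154) - 237083) = -435421 - ((61273 + 24359) - 140561)*(-73 - 237083) = -435421 - (85632 - 140561)*(-237156) = -435421 - (-54929)*(-237156) = -435421 - 1*13026741924 = -435421 - 13026741924 = -13027177345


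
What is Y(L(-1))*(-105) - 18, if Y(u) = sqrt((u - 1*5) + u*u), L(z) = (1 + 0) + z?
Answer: -18 - 105*I*sqrt(5) ≈ -18.0 - 234.79*I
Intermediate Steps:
L(z) = 1 + z
Y(u) = sqrt(-5 + u + u**2) (Y(u) = sqrt((u - 5) + u**2) = sqrt((-5 + u) + u**2) = sqrt(-5 + u + u**2))
Y(L(-1))*(-105) - 18 = sqrt(-5 + (1 - 1) + (1 - 1)**2)*(-105) - 18 = sqrt(-5 + 0 + 0**2)*(-105) - 18 = sqrt(-5 + 0 + 0)*(-105) - 18 = sqrt(-5)*(-105) - 18 = (I*sqrt(5))*(-105) - 18 = -105*I*sqrt(5) - 18 = -18 - 105*I*sqrt(5)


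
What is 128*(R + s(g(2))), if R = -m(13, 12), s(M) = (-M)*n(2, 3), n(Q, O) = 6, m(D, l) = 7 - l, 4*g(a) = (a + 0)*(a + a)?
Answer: -896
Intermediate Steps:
g(a) = a**2/2 (g(a) = ((a + 0)*(a + a))/4 = (a*(2*a))/4 = (2*a**2)/4 = a**2/2)
s(M) = -6*M (s(M) = -M*6 = -6*M)
R = 5 (R = -(7 - 1*12) = -(7 - 12) = -1*(-5) = 5)
128*(R + s(g(2))) = 128*(5 - 3*2**2) = 128*(5 - 3*4) = 128*(5 - 6*2) = 128*(5 - 12) = 128*(-7) = -896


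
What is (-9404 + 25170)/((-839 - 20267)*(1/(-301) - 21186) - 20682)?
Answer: 2372783/67293231170 ≈ 3.5260e-5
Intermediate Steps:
(-9404 + 25170)/((-839 - 20267)*(1/(-301) - 21186) - 20682) = 15766/(-21106*(-1/301 - 21186) - 20682) = 15766/(-21106*(-6376987/301) - 20682) = 15766/(134592687622/301 - 20682) = 15766/(134586462340/301) = 15766*(301/134586462340) = 2372783/67293231170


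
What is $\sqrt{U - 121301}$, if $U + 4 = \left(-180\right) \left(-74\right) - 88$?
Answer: $i \sqrt{108073} \approx 328.74 i$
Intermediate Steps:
$U = 13228$ ($U = -4 - -13232 = -4 + \left(13320 - 88\right) = -4 + 13232 = 13228$)
$\sqrt{U - 121301} = \sqrt{13228 - 121301} = \sqrt{-108073} = i \sqrt{108073}$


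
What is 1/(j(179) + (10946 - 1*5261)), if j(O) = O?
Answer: 1/5864 ≈ 0.00017053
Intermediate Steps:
1/(j(179) + (10946 - 1*5261)) = 1/(179 + (10946 - 1*5261)) = 1/(179 + (10946 - 5261)) = 1/(179 + 5685) = 1/5864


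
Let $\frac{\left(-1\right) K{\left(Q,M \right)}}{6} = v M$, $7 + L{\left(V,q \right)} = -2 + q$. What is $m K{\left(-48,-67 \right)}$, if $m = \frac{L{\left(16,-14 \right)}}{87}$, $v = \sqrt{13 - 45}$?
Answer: $- \frac{12328 i \sqrt{2}}{29} \approx - 601.19 i$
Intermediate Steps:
$L{\left(V,q \right)} = -9 + q$ ($L{\left(V,q \right)} = -7 + \left(-2 + q\right) = -9 + q$)
$v = 4 i \sqrt{2}$ ($v = \sqrt{-32} = 4 i \sqrt{2} \approx 5.6569 i$)
$m = - \frac{23}{87}$ ($m = \frac{-9 - 14}{87} = \left(-23\right) \frac{1}{87} = - \frac{23}{87} \approx -0.26437$)
$K{\left(Q,M \right)} = - 24 i M \sqrt{2}$ ($K{\left(Q,M \right)} = - 6 \cdot 4 i \sqrt{2} M = - 6 \cdot 4 i M \sqrt{2} = - 24 i M \sqrt{2}$)
$m K{\left(-48,-67 \right)} = - \frac{23 \left(\left(-24\right) i \left(-67\right) \sqrt{2}\right)}{87} = - \frac{23 \cdot 1608 i \sqrt{2}}{87} = - \frac{12328 i \sqrt{2}}{29}$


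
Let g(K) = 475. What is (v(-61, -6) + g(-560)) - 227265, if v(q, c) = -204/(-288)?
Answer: -5442943/24 ≈ -2.2679e+5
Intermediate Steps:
v(q, c) = 17/24 (v(q, c) = -204*(-1/288) = 17/24)
(v(-61, -6) + g(-560)) - 227265 = (17/24 + 475) - 227265 = 11417/24 - 227265 = -5442943/24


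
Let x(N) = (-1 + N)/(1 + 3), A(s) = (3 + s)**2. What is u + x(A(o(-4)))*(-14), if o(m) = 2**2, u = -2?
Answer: -170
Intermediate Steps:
o(m) = 4
x(N) = -1/4 + N/4 (x(N) = (-1 + N)/4 = (-1 + N)*(1/4) = -1/4 + N/4)
u + x(A(o(-4)))*(-14) = -2 + (-1/4 + (3 + 4)**2/4)*(-14) = -2 + (-1/4 + (1/4)*7**2)*(-14) = -2 + (-1/4 + (1/4)*49)*(-14) = -2 + (-1/4 + 49/4)*(-14) = -2 + 12*(-14) = -2 - 168 = -170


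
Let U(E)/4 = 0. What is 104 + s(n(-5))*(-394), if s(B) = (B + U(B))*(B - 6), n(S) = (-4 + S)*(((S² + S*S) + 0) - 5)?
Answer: -65583166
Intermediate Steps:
n(S) = (-5 + 2*S²)*(-4 + S) (n(S) = (-4 + S)*(((S² + S²) + 0) - 5) = (-4 + S)*((2*S² + 0) - 5) = (-4 + S)*(2*S² - 5) = (-4 + S)*(-5 + 2*S²) = (-5 + 2*S²)*(-4 + S))
U(E) = 0 (U(E) = 4*0 = 0)
s(B) = B*(-6 + B) (s(B) = (B + 0)*(B - 6) = B*(-6 + B))
104 + s(n(-5))*(-394) = 104 + ((20 - 8*(-5)² - 5*(-5) + 2*(-5)³)*(-6 + (20 - 8*(-5)² - 5*(-5) + 2*(-5)³)))*(-394) = 104 + ((20 - 8*25 + 25 + 2*(-125))*(-6 + (20 - 8*25 + 25 + 2*(-125))))*(-394) = 104 + ((20 - 200 + 25 - 250)*(-6 + (20 - 200 + 25 - 250)))*(-394) = 104 - 405*(-6 - 405)*(-394) = 104 - 405*(-411)*(-394) = 104 + 166455*(-394) = 104 - 65583270 = -65583166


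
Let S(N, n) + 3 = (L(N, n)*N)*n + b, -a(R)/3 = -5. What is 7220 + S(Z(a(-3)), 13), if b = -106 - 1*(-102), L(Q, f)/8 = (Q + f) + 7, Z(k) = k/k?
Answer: 9397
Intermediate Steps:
a(R) = 15 (a(R) = -3*(-5) = 15)
Z(k) = 1
L(Q, f) = 56 + 8*Q + 8*f (L(Q, f) = 8*((Q + f) + 7) = 8*(7 + Q + f) = 56 + 8*Q + 8*f)
b = -4 (b = -106 + 102 = -4)
S(N, n) = -7 + N*n*(56 + 8*N + 8*n) (S(N, n) = -3 + (((56 + 8*N + 8*n)*N)*n - 4) = -3 + ((N*(56 + 8*N + 8*n))*n - 4) = -3 + (N*n*(56 + 8*N + 8*n) - 4) = -3 + (-4 + N*n*(56 + 8*N + 8*n)) = -7 + N*n*(56 + 8*N + 8*n))
7220 + S(Z(a(-3)), 13) = 7220 + (-7 + 8*1*13*(7 + 1 + 13)) = 7220 + (-7 + 8*1*13*21) = 7220 + (-7 + 2184) = 7220 + 2177 = 9397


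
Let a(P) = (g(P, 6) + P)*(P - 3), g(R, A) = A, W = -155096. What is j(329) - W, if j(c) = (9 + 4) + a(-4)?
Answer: 155095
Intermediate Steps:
a(P) = (-3 + P)*(6 + P) (a(P) = (6 + P)*(P - 3) = (6 + P)*(-3 + P) = (-3 + P)*(6 + P))
j(c) = -1 (j(c) = (9 + 4) + (-18 + (-4)² + 3*(-4)) = 13 + (-18 + 16 - 12) = 13 - 14 = -1)
j(329) - W = -1 - 1*(-155096) = -1 + 155096 = 155095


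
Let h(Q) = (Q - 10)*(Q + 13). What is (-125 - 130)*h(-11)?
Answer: 10710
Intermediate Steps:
h(Q) = (-10 + Q)*(13 + Q)
(-125 - 130)*h(-11) = (-125 - 130)*(-130 + (-11)**2 + 3*(-11)) = -255*(-130 + 121 - 33) = -255*(-42) = 10710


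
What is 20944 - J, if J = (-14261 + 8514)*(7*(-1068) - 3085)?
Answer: -60673123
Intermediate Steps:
J = 60694067 (J = -5747*(-7476 - 3085) = -5747*(-10561) = 60694067)
20944 - J = 20944 - 1*60694067 = 20944 - 60694067 = -60673123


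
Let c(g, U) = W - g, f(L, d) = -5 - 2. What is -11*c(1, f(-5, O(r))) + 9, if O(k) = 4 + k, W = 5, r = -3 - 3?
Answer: -35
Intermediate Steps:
r = -6
f(L, d) = -7
c(g, U) = 5 - g
-11*c(1, f(-5, O(r))) + 9 = -11*(5 - 1*1) + 9 = -11*(5 - 1) + 9 = -11*4 + 9 = -44 + 9 = -35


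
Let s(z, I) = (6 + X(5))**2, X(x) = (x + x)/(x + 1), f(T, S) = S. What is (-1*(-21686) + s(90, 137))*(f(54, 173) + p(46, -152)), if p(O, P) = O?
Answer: 14286319/3 ≈ 4.7621e+6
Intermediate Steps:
X(x) = 2*x/(1 + x) (X(x) = (2*x)/(1 + x) = 2*x/(1 + x))
s(z, I) = 529/9 (s(z, I) = (6 + 2*5/(1 + 5))**2 = (6 + 2*5/6)**2 = (6 + 2*5*(1/6))**2 = (6 + 5/3)**2 = (23/3)**2 = 529/9)
(-1*(-21686) + s(90, 137))*(f(54, 173) + p(46, -152)) = (-1*(-21686) + 529/9)*(173 + 46) = (21686 + 529/9)*219 = (195703/9)*219 = 14286319/3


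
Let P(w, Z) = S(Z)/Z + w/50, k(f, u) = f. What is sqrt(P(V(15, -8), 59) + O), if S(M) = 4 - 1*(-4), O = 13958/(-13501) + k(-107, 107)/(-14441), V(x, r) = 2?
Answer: I*sqrt(2814632793604397873114)/57515542595 ≈ 0.92241*I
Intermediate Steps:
O = -200122871/194967941 (O = 13958/(-13501) - 107/(-14441) = 13958*(-1/13501) - 107*(-1/14441) = -13958/13501 + 107/14441 = -200122871/194967941 ≈ -1.0264)
S(M) = 8 (S(M) = 4 + 4 = 8)
P(w, Z) = 8/Z + w/50
sqrt(P(V(15, -8), 59) + O) = sqrt((8/59 + (1/50)*2) - 200122871/194967941) = sqrt((8*(1/59) + 1/25) - 200122871/194967941) = sqrt((8/59 + 1/25) - 200122871/194967941) = sqrt(259/1475 - 200122871/194967941) = sqrt(-244684538006/287577712975) = I*sqrt(2814632793604397873114)/57515542595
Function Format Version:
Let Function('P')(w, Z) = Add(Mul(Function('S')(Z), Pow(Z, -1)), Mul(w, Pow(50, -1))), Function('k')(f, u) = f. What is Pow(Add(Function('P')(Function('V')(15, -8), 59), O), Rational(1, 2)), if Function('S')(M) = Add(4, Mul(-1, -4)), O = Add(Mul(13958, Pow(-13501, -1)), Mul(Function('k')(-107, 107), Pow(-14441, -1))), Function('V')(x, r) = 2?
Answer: Mul(Rational(1, 57515542595), I, Pow(2814632793604397873114, Rational(1, 2))) ≈ Mul(0.92241, I)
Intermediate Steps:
O = Rational(-200122871, 194967941) (O = Add(Mul(13958, Pow(-13501, -1)), Mul(-107, Pow(-14441, -1))) = Add(Mul(13958, Rational(-1, 13501)), Mul(-107, Rational(-1, 14441))) = Add(Rational(-13958, 13501), Rational(107, 14441)) = Rational(-200122871, 194967941) ≈ -1.0264)
Function('S')(M) = 8 (Function('S')(M) = Add(4, 4) = 8)
Function('P')(w, Z) = Add(Mul(8, Pow(Z, -1)), Mul(Rational(1, 50), w)) (Function('P')(w, Z) = Add(Mul(8, Pow(Z, -1)), Mul(w, Pow(50, -1))) = Add(Mul(8, Pow(Z, -1)), Mul(w, Rational(1, 50))) = Add(Mul(8, Pow(Z, -1)), Mul(Rational(1, 50), w)))
Pow(Add(Function('P')(Function('V')(15, -8), 59), O), Rational(1, 2)) = Pow(Add(Add(Mul(8, Pow(59, -1)), Mul(Rational(1, 50), 2)), Rational(-200122871, 194967941)), Rational(1, 2)) = Pow(Add(Add(Mul(8, Rational(1, 59)), Rational(1, 25)), Rational(-200122871, 194967941)), Rational(1, 2)) = Pow(Add(Add(Rational(8, 59), Rational(1, 25)), Rational(-200122871, 194967941)), Rational(1, 2)) = Pow(Add(Rational(259, 1475), Rational(-200122871, 194967941)), Rational(1, 2)) = Pow(Rational(-244684538006, 287577712975), Rational(1, 2)) = Mul(Rational(1, 57515542595), I, Pow(2814632793604397873114, Rational(1, 2)))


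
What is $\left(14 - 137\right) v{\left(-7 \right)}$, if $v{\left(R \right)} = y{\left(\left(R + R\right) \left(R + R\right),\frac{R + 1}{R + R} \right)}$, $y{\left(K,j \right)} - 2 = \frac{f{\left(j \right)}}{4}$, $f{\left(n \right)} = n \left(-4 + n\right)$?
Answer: $- \frac{38991}{196} \approx -198.93$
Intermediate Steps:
$y{\left(K,j \right)} = 2 + \frac{j \left(-4 + j\right)}{4}$
$v{\left(R \right)} = 2 + \frac{\left(1 + R\right) \left(-4 + \frac{1 + R}{2 R}\right)}{8 R}$ ($v{\left(R \right)} = 2 + \frac{\frac{R + 1}{R + R} \left(-4 + \frac{R + 1}{R + R}\right)}{4} = 2 + \frac{\frac{1 + R}{2 R} \left(-4 + \frac{1 + R}{2 R}\right)}{4} = 2 + \frac{\left(1 + R\right) \left(-4 + \frac{1 + R}{2 R}\right)}{8 R}$)
$\left(14 - 137\right) v{\left(-7 \right)} = \left(14 - 137\right) \frac{1 - -42 + 25 \left(-7\right)^{2}}{16 \cdot 49} = - 123 \cdot \frac{1}{16} \cdot \frac{1}{49} \left(1 + 42 + 25 \cdot 49\right) = - 123 \cdot \frac{1}{16} \cdot \frac{1}{49} \left(1 + 42 + 1225\right) = - 123 \cdot \frac{1}{16} \cdot \frac{1}{49} \cdot 1268 = \left(-123\right) \frac{317}{196} = - \frac{38991}{196}$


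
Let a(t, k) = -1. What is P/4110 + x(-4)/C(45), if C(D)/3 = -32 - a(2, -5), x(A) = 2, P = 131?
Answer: 1321/127410 ≈ 0.010368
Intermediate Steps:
C(D) = -93 (C(D) = 3*(-32 - 1*(-1)) = 3*(-32 + 1) = 3*(-31) = -93)
P/4110 + x(-4)/C(45) = 131/4110 + 2/(-93) = 131*(1/4110) + 2*(-1/93) = 131/4110 - 2/93 = 1321/127410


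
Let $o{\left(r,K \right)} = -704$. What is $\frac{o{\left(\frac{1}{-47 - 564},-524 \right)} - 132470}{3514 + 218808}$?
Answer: $- \frac{66587}{111161} \approx -0.59901$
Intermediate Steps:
$\frac{o{\left(\frac{1}{-47 - 564},-524 \right)} - 132470}{3514 + 218808} = \frac{-704 - 132470}{3514 + 218808} = - \frac{133174}{222322} = \left(-133174\right) \frac{1}{222322} = - \frac{66587}{111161}$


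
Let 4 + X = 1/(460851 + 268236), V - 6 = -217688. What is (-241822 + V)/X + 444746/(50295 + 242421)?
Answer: 49033270457279015/426830714226 ≈ 1.1488e+5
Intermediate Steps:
V = -217682 (V = 6 - 217688 = -217682)
X = -2916347/729087 (X = -4 + 1/(460851 + 268236) = -4 + 1/729087 = -2916347/729087 ≈ -4.0000)
(-241822 + V)/X + 444746/(50295 + 242421) = (-241822 - 217682)/(-2916347/729087) + 444746/(50295 + 242421) = -459504*(-729087/2916347) + 444746/292716 = 335018392848/2916347 + 444746*(1/292716) = 335018392848/2916347 + 222373/146358 = 49033270457279015/426830714226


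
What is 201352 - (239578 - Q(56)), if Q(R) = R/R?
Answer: -38225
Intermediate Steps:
Q(R) = 1
201352 - (239578 - Q(56)) = 201352 - (239578 - 1*1) = 201352 - (239578 - 1) = 201352 - 1*239577 = 201352 - 239577 = -38225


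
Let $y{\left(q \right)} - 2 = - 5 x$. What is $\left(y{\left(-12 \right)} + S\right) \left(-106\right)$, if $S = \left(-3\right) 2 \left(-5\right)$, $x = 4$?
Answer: $-1272$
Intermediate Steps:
$y{\left(q \right)} = -18$ ($y{\left(q \right)} = 2 - 20 = -18$)
$S = 30$ ($S = \left(-6\right) \left(-5\right) = 30$)
$\left(y{\left(-12 \right)} + S\right) \left(-106\right) = \left(-18 + 30\right) \left(-106\right) = 12 \left(-106\right) = -1272$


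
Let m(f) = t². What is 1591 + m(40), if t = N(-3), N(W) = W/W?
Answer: 1592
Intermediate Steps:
N(W) = 1
t = 1
m(f) = 1 (m(f) = 1² = 1)
1591 + m(40) = 1591 + 1 = 1592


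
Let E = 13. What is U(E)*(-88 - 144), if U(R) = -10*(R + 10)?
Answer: 53360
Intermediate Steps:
U(R) = -100 - 10*R (U(R) = -10*(10 + R) = -100 - 10*R)
U(E)*(-88 - 144) = (-100 - 10*13)*(-88 - 144) = (-100 - 130)*(-232) = -230*(-232) = 53360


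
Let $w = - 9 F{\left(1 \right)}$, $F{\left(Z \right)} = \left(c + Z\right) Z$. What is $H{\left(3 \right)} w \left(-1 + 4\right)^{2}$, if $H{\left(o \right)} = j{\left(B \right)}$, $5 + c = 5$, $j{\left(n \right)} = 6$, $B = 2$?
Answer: $-486$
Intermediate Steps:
$c = 0$ ($c = -5 + 5 = 0$)
$H{\left(o \right)} = 6$
$F{\left(Z \right)} = Z^{2}$ ($F{\left(Z \right)} = \left(0 + Z\right) Z = Z Z = Z^{2}$)
$w = -9$ ($w = - 9 \cdot 1^{2} = \left(-9\right) 1 = -9$)
$H{\left(3 \right)} w \left(-1 + 4\right)^{2} = 6 \left(-9\right) \left(-1 + 4\right)^{2} = - 54 \cdot 3^{2} = \left(-54\right) 9 = -486$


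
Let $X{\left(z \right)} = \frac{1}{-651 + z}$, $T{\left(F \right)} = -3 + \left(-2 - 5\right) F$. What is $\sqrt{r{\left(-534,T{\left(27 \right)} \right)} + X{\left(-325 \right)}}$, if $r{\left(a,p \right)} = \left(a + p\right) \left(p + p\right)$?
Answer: $\frac{\sqrt{16597684163}}{244} \approx 528.0$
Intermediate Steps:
$T{\left(F \right)} = -3 - 7 F$
$r{\left(a,p \right)} = 2 p \left(a + p\right)$ ($r{\left(a,p \right)} = \left(a + p\right) 2 p = 2 p \left(a + p\right)$)
$\sqrt{r{\left(-534,T{\left(27 \right)} \right)} + X{\left(-325 \right)}} = \sqrt{2 \left(-3 - 189\right) \left(-534 - 192\right) + \frac{1}{-651 - 325}} = \sqrt{2 \left(-3 - 189\right) \left(-534 - 192\right) + \frac{1}{-976}} = \sqrt{2 \left(-192\right) \left(-534 - 192\right) - \frac{1}{976}} = \sqrt{2 \left(-192\right) \left(-726\right) - \frac{1}{976}} = \sqrt{278784 - \frac{1}{976}} = \sqrt{\frac{272093183}{976}} = \frac{\sqrt{16597684163}}{244}$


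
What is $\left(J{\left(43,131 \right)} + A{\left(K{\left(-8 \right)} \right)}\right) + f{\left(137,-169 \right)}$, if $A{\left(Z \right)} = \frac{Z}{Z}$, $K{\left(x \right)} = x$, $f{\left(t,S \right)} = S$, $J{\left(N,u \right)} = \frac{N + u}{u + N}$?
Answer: $-167$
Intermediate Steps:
$J{\left(N,u \right)} = 1$ ($J{\left(N,u \right)} = \frac{N + u}{N + u} = 1$)
$A{\left(Z \right)} = 1$
$\left(J{\left(43,131 \right)} + A{\left(K{\left(-8 \right)} \right)}\right) + f{\left(137,-169 \right)} = \left(1 + 1\right) - 169 = 2 - 169 = -167$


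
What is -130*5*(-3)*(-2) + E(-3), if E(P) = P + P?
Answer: -3906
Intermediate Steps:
E(P) = 2*P
-130*5*(-3)*(-2) + E(-3) = -130*5*(-3)*(-2) + 2*(-3) = -(-1950)*(-2) - 6 = -130*30 - 6 = -3900 - 6 = -3906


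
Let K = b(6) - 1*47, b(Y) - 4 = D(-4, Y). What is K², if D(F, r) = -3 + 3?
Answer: 1849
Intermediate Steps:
D(F, r) = 0
b(Y) = 4 (b(Y) = 4 + 0 = 4)
K = -43 (K = 4 - 1*47 = 4 - 47 = -43)
K² = (-43)² = 1849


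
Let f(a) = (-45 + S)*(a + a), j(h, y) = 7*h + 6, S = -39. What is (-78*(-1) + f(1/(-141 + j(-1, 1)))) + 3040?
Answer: 221462/71 ≈ 3119.2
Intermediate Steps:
j(h, y) = 6 + 7*h
f(a) = -168*a (f(a) = (-45 - 39)*(a + a) = -168*a)
(-78*(-1) + f(1/(-141 + j(-1, 1)))) + 3040 = (-78*(-1) - 168/(-141 + (6 + 7*(-1)))) + 3040 = (78 - 168/(-141 + (6 - 7))) + 3040 = (78 - 168/(-141 - 1)) + 3040 = (78 - 168/(-142)) + 3040 = (78 - 168*(-1/142)) + 3040 = (78 + 84/71) + 3040 = 5622/71 + 3040 = 221462/71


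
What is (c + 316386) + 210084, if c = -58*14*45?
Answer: 489930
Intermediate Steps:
c = -36540 (c = -812*45 = -36540)
(c + 316386) + 210084 = (-36540 + 316386) + 210084 = 279846 + 210084 = 489930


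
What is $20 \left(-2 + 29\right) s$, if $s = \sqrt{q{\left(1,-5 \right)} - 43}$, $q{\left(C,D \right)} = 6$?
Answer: $540 i \sqrt{37} \approx 3284.7 i$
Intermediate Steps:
$s = i \sqrt{37}$ ($s = \sqrt{6 - 43} = \sqrt{-37} = i \sqrt{37} \approx 6.0828 i$)
$20 \left(-2 + 29\right) s = 20 \left(-2 + 29\right) i \sqrt{37} = 20 \cdot 27 i \sqrt{37} = 540 i \sqrt{37}$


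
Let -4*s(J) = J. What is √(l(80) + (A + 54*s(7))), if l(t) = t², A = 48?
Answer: √25414/2 ≈ 79.709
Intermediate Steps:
s(J) = -J/4
√(l(80) + (A + 54*s(7))) = √(80² + (48 + 54*(-¼*7))) = √(6400 + (48 + 54*(-7/4))) = √(6400 + (48 - 189/2)) = √(6400 - 93/2) = √(12707/2) = √25414/2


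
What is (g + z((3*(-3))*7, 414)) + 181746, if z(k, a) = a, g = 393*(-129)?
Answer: 131463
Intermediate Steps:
g = -50697
(g + z((3*(-3))*7, 414)) + 181746 = (-50697 + 414) + 181746 = -50283 + 181746 = 131463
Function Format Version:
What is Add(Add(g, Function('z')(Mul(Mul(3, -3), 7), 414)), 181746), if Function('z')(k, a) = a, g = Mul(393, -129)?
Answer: 131463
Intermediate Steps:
g = -50697
Add(Add(g, Function('z')(Mul(Mul(3, -3), 7), 414)), 181746) = Add(Add(-50697, 414), 181746) = Add(-50283, 181746) = 131463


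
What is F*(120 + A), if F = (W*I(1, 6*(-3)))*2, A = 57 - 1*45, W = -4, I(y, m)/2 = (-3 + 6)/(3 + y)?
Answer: -1584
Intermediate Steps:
I(y, m) = 6/(3 + y) (I(y, m) = 2*((-3 + 6)/(3 + y)) = 2*(3/(3 + y)) = 6/(3 + y))
A = 12 (A = 57 - 45 = 12)
F = -12 (F = -24/(3 + 1)*2 = -24/4*2 = -4*3/2*2 = -6*2 = -12)
F*(120 + A) = -12*(120 + 12) = -12*132 = -1584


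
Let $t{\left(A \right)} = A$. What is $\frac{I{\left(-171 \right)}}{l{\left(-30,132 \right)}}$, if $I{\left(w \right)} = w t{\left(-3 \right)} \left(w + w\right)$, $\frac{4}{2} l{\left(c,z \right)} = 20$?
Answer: $- \frac{87723}{5} \approx -17545.0$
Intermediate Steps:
$l{\left(c,z \right)} = 10$ ($l{\left(c,z \right)} = \frac{1}{2} \cdot 20 = 10$)
$I{\left(w \right)} = - 6 w^{2}$ ($I{\left(w \right)} = w \left(-3\right) \left(w + w\right) = - 3 w 2 w = - 6 w^{2}$)
$\frac{I{\left(-171 \right)}}{l{\left(-30,132 \right)}} = \frac{\left(-6\right) \left(-171\right)^{2}}{10} = \left(-6\right) 29241 \cdot \frac{1}{10} = \left(-175446\right) \frac{1}{10} = - \frac{87723}{5}$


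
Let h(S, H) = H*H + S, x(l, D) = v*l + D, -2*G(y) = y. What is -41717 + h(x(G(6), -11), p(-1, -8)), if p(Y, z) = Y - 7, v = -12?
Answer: -41628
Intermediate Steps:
G(y) = -y/2
x(l, D) = D - 12*l (x(l, D) = -12*l + D = D - 12*l)
p(Y, z) = -7 + Y
h(S, H) = S + H² (h(S, H) = H² + S = S + H²)
-41717 + h(x(G(6), -11), p(-1, -8)) = -41717 + ((-11 - (-6)*6) + (-7 - 1)²) = -41717 + ((-11 - 12*(-3)) + (-8)²) = -41717 + ((-11 + 36) + 64) = -41717 + (25 + 64) = -41717 + 89 = -41628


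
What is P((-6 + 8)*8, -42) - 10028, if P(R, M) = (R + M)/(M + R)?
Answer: -10027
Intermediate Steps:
P(R, M) = 1 (P(R, M) = (M + R)/(M + R) = 1)
P((-6 + 8)*8, -42) - 10028 = 1 - 10028 = -10027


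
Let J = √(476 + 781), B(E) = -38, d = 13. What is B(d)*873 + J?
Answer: -33174 + √1257 ≈ -33139.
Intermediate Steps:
J = √1257 ≈ 35.454
B(d)*873 + J = -38*873 + √1257 = -33174 + √1257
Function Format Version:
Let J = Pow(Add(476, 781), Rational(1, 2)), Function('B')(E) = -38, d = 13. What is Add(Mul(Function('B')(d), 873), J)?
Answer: Add(-33174, Pow(1257, Rational(1, 2))) ≈ -33139.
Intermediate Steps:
J = Pow(1257, Rational(1, 2)) ≈ 35.454
Add(Mul(Function('B')(d), 873), J) = Add(Mul(-38, 873), Pow(1257, Rational(1, 2))) = Add(-33174, Pow(1257, Rational(1, 2)))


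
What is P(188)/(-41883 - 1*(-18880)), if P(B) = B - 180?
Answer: -8/23003 ≈ -0.00034778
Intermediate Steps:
P(B) = -180 + B
P(188)/(-41883 - 1*(-18880)) = (-180 + 188)/(-41883 - 1*(-18880)) = 8/(-41883 + 18880) = 8/(-23003) = 8*(-1/23003) = -8/23003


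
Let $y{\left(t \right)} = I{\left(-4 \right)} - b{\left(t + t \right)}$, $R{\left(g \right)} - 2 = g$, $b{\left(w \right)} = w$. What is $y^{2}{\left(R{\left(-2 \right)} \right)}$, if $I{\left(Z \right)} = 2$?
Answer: $4$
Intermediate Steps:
$R{\left(g \right)} = 2 + g$
$y{\left(t \right)} = 2 - 2 t$ ($y{\left(t \right)} = 2 - \left(t + t\right) = 2 - 2 t$)
$y^{2}{\left(R{\left(-2 \right)} \right)} = \left(2 - 2 \left(2 - 2\right)\right)^{2} = \left(2 - 0\right)^{2} = \left(2 + 0\right)^{2} = 2^{2} = 4$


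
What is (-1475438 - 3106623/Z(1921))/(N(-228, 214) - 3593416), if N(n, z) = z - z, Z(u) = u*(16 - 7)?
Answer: 8503984735/20708856408 ≈ 0.41065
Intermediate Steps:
Z(u) = 9*u (Z(u) = u*9 = 9*u)
N(n, z) = 0
(-1475438 - 3106623/Z(1921))/(N(-228, 214) - 3593416) = (-1475438 - 3106623/(9*1921))/(0 - 3593416) = (-1475438 - 3106623/17289)/(-3593416) = (-1475438 - 3106623*1/17289)*(-1/3593416) = (-1475438 - 1035541/5763)*(-1/3593416) = -8503984735/5763*(-1/3593416) = 8503984735/20708856408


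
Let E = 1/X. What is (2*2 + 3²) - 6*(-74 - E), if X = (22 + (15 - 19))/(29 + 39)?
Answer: 1439/3 ≈ 479.67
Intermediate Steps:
X = 9/34 (X = (22 - 4)/68 = 18*(1/68) = 9/34 ≈ 0.26471)
E = 34/9 (E = 1/(9/34) = 34/9 ≈ 3.7778)
(2*2 + 3²) - 6*(-74 - E) = (2*2 + 3²) - 6*(-74 - 1*34/9) = (4 + 9) - 6*(-74 - 34/9) = 13 - 6*(-700/9) = 13 + 1400/3 = 1439/3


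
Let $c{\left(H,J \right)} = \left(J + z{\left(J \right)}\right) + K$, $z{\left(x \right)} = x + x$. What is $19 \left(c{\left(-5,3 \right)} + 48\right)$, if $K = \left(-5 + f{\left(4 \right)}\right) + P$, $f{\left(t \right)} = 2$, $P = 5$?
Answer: $1121$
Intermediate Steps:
$z{\left(x \right)} = 2 x$
$K = 2$ ($K = \left(-5 + 2\right) + 5 = -3 + 5 = 2$)
$c{\left(H,J \right)} = 2 + 3 J$ ($c{\left(H,J \right)} = \left(J + 2 J\right) + 2 = 3 J + 2 = 2 + 3 J$)
$19 \left(c{\left(-5,3 \right)} + 48\right) = 19 \left(\left(2 + 3 \cdot 3\right) + 48\right) = 19 \left(\left(2 + 9\right) + 48\right) = 19 \left(11 + 48\right) = 19 \cdot 59 = 1121$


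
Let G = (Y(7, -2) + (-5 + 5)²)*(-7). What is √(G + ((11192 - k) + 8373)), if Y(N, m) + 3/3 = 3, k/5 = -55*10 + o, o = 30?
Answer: √22151 ≈ 148.83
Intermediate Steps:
k = -2600 (k = 5*(-55*10 + 30) = 5*(-550 + 30) = 5*(-520) = -2600)
Y(N, m) = 2 (Y(N, m) = -1 + 3 = 2)
G = -14 (G = (2 + (-5 + 5)²)*(-7) = (2 + 0²)*(-7) = (2 + 0)*(-7) = 2*(-7) = -14)
√(G + ((11192 - k) + 8373)) = √(-14 + ((11192 - 1*(-2600)) + 8373)) = √(-14 + ((11192 + 2600) + 8373)) = √(-14 + (13792 + 8373)) = √(-14 + 22165) = √22151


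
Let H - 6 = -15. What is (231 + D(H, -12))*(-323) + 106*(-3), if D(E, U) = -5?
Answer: -73316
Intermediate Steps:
H = -9 (H = 6 - 15 = -9)
(231 + D(H, -12))*(-323) + 106*(-3) = (231 - 5)*(-323) + 106*(-3) = 226*(-323) - 318 = -72998 - 318 = -73316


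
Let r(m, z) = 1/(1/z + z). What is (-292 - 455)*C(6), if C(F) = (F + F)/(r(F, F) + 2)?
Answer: -82917/20 ≈ -4145.9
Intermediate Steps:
r(m, z) = 1/(z + 1/z) (r(m, z) = 1/(1/z + z) = 1/(z + 1/z))
C(F) = 2*F/(2 + F/(1 + F²)) (C(F) = (F + F)/(F/(1 + F²) + 2) = (2*F)/(2 + F/(1 + F²)) = 2*F/(2 + F/(1 + F²)))
(-292 - 455)*C(6) = (-292 - 455)*(2*6*(1 + 6²)/(2 + 6 + 2*6²)) = -1494*6*(1 + 36)/(2 + 6 + 2*36) = -1494*6*37/(2 + 6 + 72) = -1494*6*37/80 = -747*111/20 = -82917/20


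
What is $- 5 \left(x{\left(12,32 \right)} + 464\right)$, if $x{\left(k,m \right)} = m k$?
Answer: $-4240$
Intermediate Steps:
$x{\left(k,m \right)} = k m$
$- 5 \left(x{\left(12,32 \right)} + 464\right) = - 5 \left(12 \cdot 32 + 464\right) = - 5 \left(384 + 464\right) = \left(-5\right) 848 = -4240$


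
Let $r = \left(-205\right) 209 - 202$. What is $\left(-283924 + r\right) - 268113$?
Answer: $-595084$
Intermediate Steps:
$r = -43047$ ($r = -42845 - 202 = -43047$)
$\left(-283924 + r\right) - 268113 = \left(-283924 - 43047\right) - 268113 = -326971 - 268113 = -595084$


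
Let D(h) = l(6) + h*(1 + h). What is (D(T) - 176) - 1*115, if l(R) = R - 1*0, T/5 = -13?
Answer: 3875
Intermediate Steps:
T = -65 (T = 5*(-13) = -65)
l(R) = R (l(R) = R + 0 = R)
D(h) = 6 + h*(1 + h)
(D(T) - 176) - 1*115 = ((6 - 65 + (-65)**2) - 176) - 1*115 = ((6 - 65 + 4225) - 176) - 115 = (4166 - 176) - 115 = 3990 - 115 = 3875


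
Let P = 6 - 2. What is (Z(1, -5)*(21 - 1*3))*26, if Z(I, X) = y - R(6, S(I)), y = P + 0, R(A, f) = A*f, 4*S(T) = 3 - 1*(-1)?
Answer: -936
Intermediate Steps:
S(T) = 1 (S(T) = (3 - 1*(-1))/4 = (3 + 1)/4 = (¼)*4 = 1)
P = 4
y = 4 (y = 4 + 0 = 4)
Z(I, X) = -2 (Z(I, X) = 4 - 6 = -2)
(Z(1, -5)*(21 - 1*3))*26 = -2*(21 - 1*3)*26 = -2*(21 - 3)*26 = -2*18*26 = -36*26 = -936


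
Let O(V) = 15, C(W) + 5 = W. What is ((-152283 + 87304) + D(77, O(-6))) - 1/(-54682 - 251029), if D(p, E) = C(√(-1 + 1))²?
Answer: -19857152293/305711 ≈ -64954.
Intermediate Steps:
C(W) = -5 + W
D(p, E) = 25 (D(p, E) = (-5 + √(-1 + 1))² = (-5 + √0)² = (-5 + 0)² = (-5)² = 25)
((-152283 + 87304) + D(77, O(-6))) - 1/(-54682 - 251029) = ((-152283 + 87304) + 25) - 1/(-54682 - 251029) = (-64979 + 25) - 1/(-305711) = -64954 - 1*(-1/305711) = -64954 + 1/305711 = -19857152293/305711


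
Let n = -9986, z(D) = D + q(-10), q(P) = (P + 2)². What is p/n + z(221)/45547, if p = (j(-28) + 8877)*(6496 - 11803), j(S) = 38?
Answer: 2154918183045/454832342 ≈ 4737.8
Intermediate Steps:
q(P) = (2 + P)²
z(D) = 64 + D (z(D) = D + (2 - 10)² = D + (-8)² = D + 64 = 64 + D)
p = -47311905 (p = (38 + 8877)*(6496 - 11803) = 8915*(-5307) = -47311905)
p/n + z(221)/45547 = -47311905/(-9986) + (64 + 221)/45547 = -47311905*(-1/9986) + 285*(1/45547) = 47311905/9986 + 285/45547 = 2154918183045/454832342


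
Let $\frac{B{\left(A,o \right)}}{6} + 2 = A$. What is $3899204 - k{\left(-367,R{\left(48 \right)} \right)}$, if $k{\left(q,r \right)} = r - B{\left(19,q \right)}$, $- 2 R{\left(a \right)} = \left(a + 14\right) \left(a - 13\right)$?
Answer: $3900391$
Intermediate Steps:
$R{\left(a \right)} = - \frac{\left(-13 + a\right) \left(14 + a\right)}{2}$ ($R{\left(a \right)} = - \frac{\left(a + 14\right) \left(a - 13\right)}{2} = - \frac{\left(14 + a\right) \left(-13 + a\right)}{2} = - \frac{\left(-13 + a\right) \left(14 + a\right)}{2}$)
$B{\left(A,o \right)} = -12 + 6 A$
$k{\left(q,r \right)} = -102 + r$ ($k{\left(q,r \right)} = r - \left(-12 + 6 \cdot 19\right) = r - \left(-12 + 114\right) = r - 102 = -102 + r$)
$3899204 - k{\left(-367,R{\left(48 \right)} \right)} = 3899204 - \left(-102 - \left(-67 + 1152\right)\right) = 3899204 - \left(-102 - 1085\right) = 3899204 - -1187 = 3899204 + 1187 = 3900391$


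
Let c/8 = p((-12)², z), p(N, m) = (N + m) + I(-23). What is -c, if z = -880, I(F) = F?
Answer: 6072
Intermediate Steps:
p(N, m) = -23 + N + m (p(N, m) = (N + m) - 23 = -23 + N + m)
c = -6072 (c = 8*(-23 + (-12)² - 880) = 8*(-23 + 144 - 880) = 8*(-759) = -6072)
-c = -1*(-6072) = 6072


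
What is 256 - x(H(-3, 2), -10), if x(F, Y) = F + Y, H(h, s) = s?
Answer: 264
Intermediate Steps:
256 - x(H(-3, 2), -10) = 256 - (2 - 10) = 256 - 1*(-8) = 256 + 8 = 264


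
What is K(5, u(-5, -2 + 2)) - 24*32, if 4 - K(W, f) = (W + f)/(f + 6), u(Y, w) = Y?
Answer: -764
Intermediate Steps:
K(W, f) = 4 - (W + f)/(6 + f) (K(W, f) = 4 - (W + f)/(f + 6) = 4 - (W + f)/(6 + f))
K(5, u(-5, -2 + 2)) - 24*32 = (24 - 1*5 + 3*(-5))/(6 - 5) - 24*32 = (24 - 5 - 15)/1 - 768 = 1*4 - 768 = 4 - 768 = -764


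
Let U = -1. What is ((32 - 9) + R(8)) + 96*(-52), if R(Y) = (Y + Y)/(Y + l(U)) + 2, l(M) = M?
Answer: -34753/7 ≈ -4964.7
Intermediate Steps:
R(Y) = 2 + 2*Y/(-1 + Y) (R(Y) = (Y + Y)/(Y - 1) + 2 = (2*Y)/(-1 + Y) + 2 = 2*Y/(-1 + Y) + 2 = 2 + 2*Y/(-1 + Y))
((32 - 9) + R(8)) + 96*(-52) = ((32 - 9) + 2*(-1 + 2*8)/(-1 + 8)) + 96*(-52) = (23 + 2*(-1 + 16)/7) - 4992 = (23 + 2*(1/7)*15) - 4992 = (23 + 30/7) - 4992 = 191/7 - 4992 = -34753/7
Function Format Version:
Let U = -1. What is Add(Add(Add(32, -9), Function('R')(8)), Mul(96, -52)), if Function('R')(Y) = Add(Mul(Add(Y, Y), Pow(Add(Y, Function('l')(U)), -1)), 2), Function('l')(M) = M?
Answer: Rational(-34753, 7) ≈ -4964.7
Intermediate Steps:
Function('R')(Y) = Add(2, Mul(2, Y, Pow(Add(-1, Y), -1))) (Function('R')(Y) = Add(Mul(Add(Y, Y), Pow(Add(Y, -1), -1)), 2) = Add(Mul(Mul(2, Y), Pow(Add(-1, Y), -1)), 2) = Add(Mul(2, Y, Pow(Add(-1, Y), -1)), 2) = Add(2, Mul(2, Y, Pow(Add(-1, Y), -1))))
Add(Add(Add(32, -9), Function('R')(8)), Mul(96, -52)) = Add(Add(Add(32, -9), Mul(2, Pow(Add(-1, 8), -1), Add(-1, Mul(2, 8)))), Mul(96, -52)) = Add(Add(23, Mul(2, Pow(7, -1), Add(-1, 16))), -4992) = Add(Add(23, Mul(2, Rational(1, 7), 15)), -4992) = Add(Add(23, Rational(30, 7)), -4992) = Add(Rational(191, 7), -4992) = Rational(-34753, 7)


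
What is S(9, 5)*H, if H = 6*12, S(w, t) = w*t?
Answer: 3240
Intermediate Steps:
S(w, t) = t*w
H = 72
S(9, 5)*H = (5*9)*72 = 45*72 = 3240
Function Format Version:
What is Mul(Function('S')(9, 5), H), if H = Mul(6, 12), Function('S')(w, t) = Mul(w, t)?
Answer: 3240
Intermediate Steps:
Function('S')(w, t) = Mul(t, w)
H = 72
Mul(Function('S')(9, 5), H) = Mul(Mul(5, 9), 72) = Mul(45, 72) = 3240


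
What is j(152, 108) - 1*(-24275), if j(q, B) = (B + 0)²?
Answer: 35939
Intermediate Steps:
j(q, B) = B²
j(152, 108) - 1*(-24275) = 108² - 1*(-24275) = 11664 + 24275 = 35939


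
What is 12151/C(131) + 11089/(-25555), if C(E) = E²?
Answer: 120220476/438549355 ≈ 0.27413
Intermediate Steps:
12151/C(131) + 11089/(-25555) = 12151/(131²) + 11089/(-25555) = 12151/17161 + 11089*(-1/25555) = 12151*(1/17161) - 11089/25555 = 12151/17161 - 11089/25555 = 120220476/438549355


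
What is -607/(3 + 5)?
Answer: -607/8 ≈ -75.875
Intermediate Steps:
-607/(3 + 5) = -607/8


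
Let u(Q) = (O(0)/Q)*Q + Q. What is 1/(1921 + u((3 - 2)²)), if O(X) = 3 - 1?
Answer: 1/1924 ≈ 0.00051975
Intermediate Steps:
O(X) = 2
u(Q) = 2 + Q (u(Q) = (2/Q)*Q + Q = 2 + Q)
1/(1921 + u((3 - 2)²)) = 1/(1921 + (2 + (3 - 2)²)) = 1/(1921 + (2 + 1²)) = 1/(1921 + (2 + 1)) = 1/(1921 + 3) = 1/1924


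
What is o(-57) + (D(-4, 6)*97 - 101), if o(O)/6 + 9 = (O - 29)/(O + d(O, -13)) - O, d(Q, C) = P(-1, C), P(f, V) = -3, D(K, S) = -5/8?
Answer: 5399/40 ≈ 134.98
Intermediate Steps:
D(K, S) = -5/8 (D(K, S) = -5*⅛ = -5/8)
d(Q, C) = -3
o(O) = -54 - 6*O + 6*(-29 + O)/(-3 + O) (o(O) = -54 + 6*((O - 29)/(O - 3) - O) = -54 + 6*((-29 + O)/(-3 + O) - O) = -54 + 6*(-O + (-29 + O)/(-3 + O)) = -54 + (-6*O + 6*(-29 + O)/(-3 + O)) = -54 - 6*O + 6*(-29 + O)/(-3 + O))
o(-57) + (D(-4, 6)*97 - 101) = 6*(-2 - 1*(-57)² - 5*(-57))/(-3 - 57) + (-5/8*97 - 101) = 6*(-2 - 1*3249 + 285)/(-60) + (-485/8 - 101) = 6*(-1/60)*(-2 - 3249 + 285) - 1293/8 = 6*(-1/60)*(-2966) - 1293/8 = 1483/5 - 1293/8 = 5399/40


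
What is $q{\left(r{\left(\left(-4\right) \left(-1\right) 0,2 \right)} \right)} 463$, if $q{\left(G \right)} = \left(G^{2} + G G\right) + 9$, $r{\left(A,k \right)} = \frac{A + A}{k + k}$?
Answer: $4167$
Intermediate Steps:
$r{\left(A,k \right)} = \frac{A}{k}$ ($r{\left(A,k \right)} = \frac{2 A}{2 k} = 2 A \frac{1}{2 k} = \frac{A}{k}$)
$q{\left(G \right)} = 9 + 2 G^{2}$ ($q{\left(G \right)} = \left(G^{2} + G^{2}\right) + 9 = 2 G^{2} + 9 = 9 + 2 G^{2}$)
$q{\left(r{\left(\left(-4\right) \left(-1\right) 0,2 \right)} \right)} 463 = \left(9 + 2 \left(\frac{\left(-4\right) \left(-1\right) 0}{2}\right)^{2}\right) 463 = \left(9 + 2 \left(4 \cdot 0 \cdot \frac{1}{2}\right)^{2}\right) 463 = \left(9 + 2 \left(0 \cdot \frac{1}{2}\right)^{2}\right) 463 = \left(9 + 2 \cdot 0^{2}\right) 463 = \left(9 + 2 \cdot 0\right) 463 = \left(9 + 0\right) 463 = 9 \cdot 463 = 4167$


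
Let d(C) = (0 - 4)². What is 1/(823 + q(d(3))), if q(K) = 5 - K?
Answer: 1/812 ≈ 0.0012315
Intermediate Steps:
d(C) = 16 (d(C) = (-4)² = 16)
1/(823 + q(d(3))) = 1/(823 + (5 - 1*16)) = 1/(823 + (5 - 16)) = 1/(823 - 11) = 1/812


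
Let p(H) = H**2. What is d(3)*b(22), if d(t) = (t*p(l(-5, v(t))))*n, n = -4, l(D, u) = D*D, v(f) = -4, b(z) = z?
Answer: -165000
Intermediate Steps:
l(D, u) = D**2
d(t) = -2500*t (d(t) = (t*((-5)**2)**2)*(-4) = (t*25**2)*(-4) = (t*625)*(-4) = (625*t)*(-4) = -2500*t)
d(3)*b(22) = -2500*3*22 = -7500*22 = -165000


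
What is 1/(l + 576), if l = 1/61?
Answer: 61/35137 ≈ 0.0017361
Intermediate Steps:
l = 1/61 ≈ 0.016393
1/(l + 576) = 1/(1/61 + 576) = 1/(35137/61) = 61/35137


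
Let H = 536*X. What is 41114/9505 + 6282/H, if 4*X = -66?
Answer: 50650301/14010370 ≈ 3.6152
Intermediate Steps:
X = -33/2 (X = (¼)*(-66) = -33/2 ≈ -16.500)
H = -8844 (H = 536*(-33/2) = -8844)
41114/9505 + 6282/H = 41114/9505 + 6282/(-8844) = 41114*(1/9505) + 6282*(-1/8844) = 41114/9505 - 1047/1474 = 50650301/14010370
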